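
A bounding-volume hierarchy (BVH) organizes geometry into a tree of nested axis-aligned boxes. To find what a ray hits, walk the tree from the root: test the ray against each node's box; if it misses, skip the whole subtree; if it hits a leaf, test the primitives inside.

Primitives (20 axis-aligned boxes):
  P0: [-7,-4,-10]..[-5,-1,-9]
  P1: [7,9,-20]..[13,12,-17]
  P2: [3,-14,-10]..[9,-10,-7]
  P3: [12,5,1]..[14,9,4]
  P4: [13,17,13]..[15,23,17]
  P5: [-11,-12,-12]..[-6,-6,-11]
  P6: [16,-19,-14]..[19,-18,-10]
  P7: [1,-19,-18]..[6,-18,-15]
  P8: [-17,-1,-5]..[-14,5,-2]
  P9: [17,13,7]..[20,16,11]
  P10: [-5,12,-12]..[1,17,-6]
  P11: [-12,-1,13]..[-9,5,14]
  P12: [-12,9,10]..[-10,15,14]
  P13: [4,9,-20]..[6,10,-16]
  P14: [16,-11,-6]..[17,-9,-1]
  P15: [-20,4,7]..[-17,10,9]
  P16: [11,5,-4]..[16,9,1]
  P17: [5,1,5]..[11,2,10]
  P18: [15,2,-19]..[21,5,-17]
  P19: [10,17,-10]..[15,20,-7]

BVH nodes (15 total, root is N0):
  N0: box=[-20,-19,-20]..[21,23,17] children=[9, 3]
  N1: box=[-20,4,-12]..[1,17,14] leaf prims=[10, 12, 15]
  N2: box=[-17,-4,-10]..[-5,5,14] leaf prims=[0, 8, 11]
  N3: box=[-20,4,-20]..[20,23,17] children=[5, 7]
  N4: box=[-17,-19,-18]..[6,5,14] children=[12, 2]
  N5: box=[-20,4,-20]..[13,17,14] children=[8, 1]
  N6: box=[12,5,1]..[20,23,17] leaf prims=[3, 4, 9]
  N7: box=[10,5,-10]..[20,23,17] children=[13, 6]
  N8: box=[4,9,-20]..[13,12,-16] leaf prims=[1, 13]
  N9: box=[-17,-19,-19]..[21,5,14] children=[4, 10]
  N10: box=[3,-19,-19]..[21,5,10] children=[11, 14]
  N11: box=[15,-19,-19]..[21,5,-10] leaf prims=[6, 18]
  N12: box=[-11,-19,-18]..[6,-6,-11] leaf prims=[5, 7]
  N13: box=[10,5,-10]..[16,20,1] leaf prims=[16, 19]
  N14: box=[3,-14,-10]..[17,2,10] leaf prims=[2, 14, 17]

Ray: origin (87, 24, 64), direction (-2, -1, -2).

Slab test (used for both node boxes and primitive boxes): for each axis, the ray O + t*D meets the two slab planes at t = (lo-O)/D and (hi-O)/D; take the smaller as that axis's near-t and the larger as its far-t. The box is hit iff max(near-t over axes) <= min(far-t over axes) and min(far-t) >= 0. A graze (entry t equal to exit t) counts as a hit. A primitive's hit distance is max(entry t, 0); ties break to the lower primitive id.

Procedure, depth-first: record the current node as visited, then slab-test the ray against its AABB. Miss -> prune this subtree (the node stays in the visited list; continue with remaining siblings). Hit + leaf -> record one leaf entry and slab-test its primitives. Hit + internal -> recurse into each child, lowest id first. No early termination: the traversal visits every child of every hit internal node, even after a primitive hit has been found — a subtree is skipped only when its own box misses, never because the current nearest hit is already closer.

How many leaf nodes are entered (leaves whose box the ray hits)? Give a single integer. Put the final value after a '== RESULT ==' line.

Trace the traversal:
N0 x:[33,107/2] y:[1,43] z:[47/2,42] -> hit [33,42], descend [3, 9]
  N3 x:[67/2,107/2] y:[1,20] z:[47/2,42] -> miss, prune
  N9 x:[33,52] y:[19,43] z:[25,83/2] -> hit [33,83/2], descend [4, 10]
    N4 x:[81/2,52] y:[19,43] z:[25,41] -> hit [81/2,41], descend [2, 12]
      N2 x:[46,52] y:[19,28] z:[25,37] -> miss, prune
      N12 x:[81/2,49] y:[30,43] z:[75/2,41] -> hit [81/2,41] leaf, test {P5(miss), P7(miss)}
    N10 x:[33,42] y:[19,43] z:[27,83/2] -> hit [33,83/2], descend [11, 14]
      N11 x:[33,36] y:[19,43] z:[37,83/2] -> miss, prune
      N14 x:[35,42] y:[22,38] z:[27,37] -> hit [35,37] leaf, test {P2(miss), P14@t=35, P17(miss)}

9 AABB tests over nodes [0, 3, 9, 4, 2, 12, 10, 11, 14]; 2 leaves entered; closest P14.

== RESULT ==
2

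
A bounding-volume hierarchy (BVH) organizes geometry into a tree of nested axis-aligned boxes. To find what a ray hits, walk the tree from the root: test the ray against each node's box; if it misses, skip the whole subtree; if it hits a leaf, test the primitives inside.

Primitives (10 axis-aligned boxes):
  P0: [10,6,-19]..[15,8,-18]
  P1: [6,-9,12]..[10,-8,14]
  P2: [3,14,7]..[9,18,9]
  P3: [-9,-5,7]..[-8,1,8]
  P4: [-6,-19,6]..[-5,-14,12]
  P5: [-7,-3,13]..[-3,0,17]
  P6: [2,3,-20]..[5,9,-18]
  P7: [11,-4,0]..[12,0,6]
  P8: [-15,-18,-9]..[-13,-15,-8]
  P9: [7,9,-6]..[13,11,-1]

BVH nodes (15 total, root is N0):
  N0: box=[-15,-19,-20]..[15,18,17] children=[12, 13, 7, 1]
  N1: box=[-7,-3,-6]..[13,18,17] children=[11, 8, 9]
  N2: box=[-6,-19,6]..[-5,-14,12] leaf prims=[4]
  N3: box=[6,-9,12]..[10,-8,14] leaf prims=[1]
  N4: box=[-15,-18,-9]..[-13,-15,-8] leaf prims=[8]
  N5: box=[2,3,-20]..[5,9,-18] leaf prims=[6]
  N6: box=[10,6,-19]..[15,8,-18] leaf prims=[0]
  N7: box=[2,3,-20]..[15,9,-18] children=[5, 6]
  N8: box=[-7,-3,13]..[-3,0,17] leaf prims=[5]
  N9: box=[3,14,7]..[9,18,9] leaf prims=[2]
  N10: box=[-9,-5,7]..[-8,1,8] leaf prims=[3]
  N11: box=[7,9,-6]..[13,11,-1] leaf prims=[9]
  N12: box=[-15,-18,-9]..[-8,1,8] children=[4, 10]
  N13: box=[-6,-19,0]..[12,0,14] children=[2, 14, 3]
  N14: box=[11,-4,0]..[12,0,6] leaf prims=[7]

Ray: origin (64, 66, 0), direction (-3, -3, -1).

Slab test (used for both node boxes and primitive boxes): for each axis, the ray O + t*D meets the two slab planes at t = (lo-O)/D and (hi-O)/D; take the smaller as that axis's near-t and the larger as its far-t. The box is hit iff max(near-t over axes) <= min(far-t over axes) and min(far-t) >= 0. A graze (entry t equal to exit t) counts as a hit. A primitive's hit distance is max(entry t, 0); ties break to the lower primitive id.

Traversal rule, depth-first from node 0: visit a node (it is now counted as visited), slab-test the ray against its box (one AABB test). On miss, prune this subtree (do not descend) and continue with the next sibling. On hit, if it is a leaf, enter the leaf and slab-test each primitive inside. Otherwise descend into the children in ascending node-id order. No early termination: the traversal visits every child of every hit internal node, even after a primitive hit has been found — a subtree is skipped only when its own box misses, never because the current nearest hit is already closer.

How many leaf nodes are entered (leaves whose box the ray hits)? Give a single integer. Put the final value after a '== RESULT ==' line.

Traverse from the root:
N0 x:[49/3,79/3] y:[16,85/3] z:[-17,20] -> hit [49/3,20], descend [1, 7, 12, 13]
  N1 x:[17,71/3] y:[16,23] z:[-17,6] -> miss, prune
  N7 x:[49/3,62/3] y:[19,21] z:[18,20] -> hit [19,20], descend [5, 6]
    N5 x:[59/3,62/3] y:[19,21] z:[18,20] -> hit [59/3,20] leaf, test {P6@t=59/3}
    N6 x:[49/3,18] y:[58/3,20] z:[18,19] -> miss, prune
  N12 x:[24,79/3] y:[65/3,28] z:[-8,9] -> miss, prune
  N13 x:[52/3,70/3] y:[22,85/3] z:[-14,0] -> miss, prune

Summary -> nodes [0, 1, 7, 5, 6, 12, 13]; box-tests=7; leaf-entries=1; first=P6

== RESULT ==
1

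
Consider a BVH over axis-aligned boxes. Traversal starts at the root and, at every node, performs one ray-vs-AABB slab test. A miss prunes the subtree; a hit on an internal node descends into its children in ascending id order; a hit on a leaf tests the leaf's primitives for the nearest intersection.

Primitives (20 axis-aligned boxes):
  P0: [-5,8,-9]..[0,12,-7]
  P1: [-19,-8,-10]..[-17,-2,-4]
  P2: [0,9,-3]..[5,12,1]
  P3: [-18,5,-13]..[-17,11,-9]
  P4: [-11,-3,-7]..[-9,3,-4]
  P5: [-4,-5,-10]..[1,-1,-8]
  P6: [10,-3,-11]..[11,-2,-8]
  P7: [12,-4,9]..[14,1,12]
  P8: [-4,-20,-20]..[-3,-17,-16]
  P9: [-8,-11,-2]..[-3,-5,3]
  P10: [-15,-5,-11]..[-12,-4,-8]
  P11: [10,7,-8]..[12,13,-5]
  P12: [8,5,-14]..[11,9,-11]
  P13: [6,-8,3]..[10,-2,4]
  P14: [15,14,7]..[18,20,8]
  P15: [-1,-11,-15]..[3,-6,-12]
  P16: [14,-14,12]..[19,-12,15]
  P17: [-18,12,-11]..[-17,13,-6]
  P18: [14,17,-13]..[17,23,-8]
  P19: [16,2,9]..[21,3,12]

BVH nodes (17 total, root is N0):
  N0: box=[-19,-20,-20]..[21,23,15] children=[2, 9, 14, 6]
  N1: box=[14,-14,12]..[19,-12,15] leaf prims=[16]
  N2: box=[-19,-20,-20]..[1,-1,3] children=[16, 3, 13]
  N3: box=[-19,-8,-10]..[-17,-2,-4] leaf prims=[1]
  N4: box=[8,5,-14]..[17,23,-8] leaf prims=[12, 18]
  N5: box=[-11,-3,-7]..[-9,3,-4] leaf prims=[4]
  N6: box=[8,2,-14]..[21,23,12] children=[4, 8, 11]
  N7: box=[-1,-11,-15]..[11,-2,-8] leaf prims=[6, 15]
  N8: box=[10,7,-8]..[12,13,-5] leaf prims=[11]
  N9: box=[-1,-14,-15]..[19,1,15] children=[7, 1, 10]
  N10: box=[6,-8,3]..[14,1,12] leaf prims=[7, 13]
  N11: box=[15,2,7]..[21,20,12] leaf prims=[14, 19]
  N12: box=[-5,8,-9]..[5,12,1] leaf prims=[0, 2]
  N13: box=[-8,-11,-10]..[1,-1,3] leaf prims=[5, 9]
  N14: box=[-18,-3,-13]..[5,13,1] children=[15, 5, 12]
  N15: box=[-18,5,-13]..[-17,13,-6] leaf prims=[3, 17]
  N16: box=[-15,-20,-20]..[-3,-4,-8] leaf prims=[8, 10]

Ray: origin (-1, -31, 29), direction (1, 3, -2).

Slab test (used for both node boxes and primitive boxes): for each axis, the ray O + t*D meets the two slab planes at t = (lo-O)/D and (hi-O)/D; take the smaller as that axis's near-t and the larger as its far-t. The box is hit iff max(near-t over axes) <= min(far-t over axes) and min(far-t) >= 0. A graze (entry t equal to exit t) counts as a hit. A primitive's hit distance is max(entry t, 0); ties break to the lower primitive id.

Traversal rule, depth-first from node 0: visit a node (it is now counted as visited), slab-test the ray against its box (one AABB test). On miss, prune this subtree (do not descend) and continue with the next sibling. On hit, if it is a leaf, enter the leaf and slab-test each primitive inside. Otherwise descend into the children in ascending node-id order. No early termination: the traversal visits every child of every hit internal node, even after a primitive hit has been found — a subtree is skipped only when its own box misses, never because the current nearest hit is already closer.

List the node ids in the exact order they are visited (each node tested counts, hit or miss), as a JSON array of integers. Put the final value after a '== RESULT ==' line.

Trace the traversal:
N0 x:[-18,22] y:[11/3,18] z:[7,49/2] -> hit [7,18], descend [2, 6, 9, 14]
  N2 x:[-18,2] y:[11/3,10] z:[13,49/2] -> miss, prune
  N6 x:[9,22] y:[11,18] z:[17/2,43/2] -> hit [11,18], descend [4, 8, 11]
    N4 x:[9,18] y:[12,18] z:[37/2,43/2] -> miss, prune
    N8 x:[11,13] y:[38/3,44/3] z:[17,37/2] -> miss, prune
    N11 x:[16,22] y:[11,17] z:[17/2,11] -> miss, prune
  N9 x:[0,20] y:[17/3,32/3] z:[7,22] -> hit [7,32/3], descend [1, 7, 10]
    N1 x:[15,20] y:[17/3,19/3] z:[7,17/2] -> miss, prune
    N7 x:[0,12] y:[20/3,29/3] z:[37/2,22] -> miss, prune
    N10 x:[7,15] y:[23/3,32/3] z:[17/2,13] -> hit [17/2,32/3] leaf, test {P7(miss), P13(miss)}
  N14 x:[-17,6] y:[28/3,44/3] z:[14,21] -> miss, prune

Visited [0, 2, 6, 4, 8, 11, 9, 1, 7, 10, 14]. Tests: 11 box, 1 leaf. Nearest: miss.

== RESULT ==
[0, 2, 6, 4, 8, 11, 9, 1, 7, 10, 14]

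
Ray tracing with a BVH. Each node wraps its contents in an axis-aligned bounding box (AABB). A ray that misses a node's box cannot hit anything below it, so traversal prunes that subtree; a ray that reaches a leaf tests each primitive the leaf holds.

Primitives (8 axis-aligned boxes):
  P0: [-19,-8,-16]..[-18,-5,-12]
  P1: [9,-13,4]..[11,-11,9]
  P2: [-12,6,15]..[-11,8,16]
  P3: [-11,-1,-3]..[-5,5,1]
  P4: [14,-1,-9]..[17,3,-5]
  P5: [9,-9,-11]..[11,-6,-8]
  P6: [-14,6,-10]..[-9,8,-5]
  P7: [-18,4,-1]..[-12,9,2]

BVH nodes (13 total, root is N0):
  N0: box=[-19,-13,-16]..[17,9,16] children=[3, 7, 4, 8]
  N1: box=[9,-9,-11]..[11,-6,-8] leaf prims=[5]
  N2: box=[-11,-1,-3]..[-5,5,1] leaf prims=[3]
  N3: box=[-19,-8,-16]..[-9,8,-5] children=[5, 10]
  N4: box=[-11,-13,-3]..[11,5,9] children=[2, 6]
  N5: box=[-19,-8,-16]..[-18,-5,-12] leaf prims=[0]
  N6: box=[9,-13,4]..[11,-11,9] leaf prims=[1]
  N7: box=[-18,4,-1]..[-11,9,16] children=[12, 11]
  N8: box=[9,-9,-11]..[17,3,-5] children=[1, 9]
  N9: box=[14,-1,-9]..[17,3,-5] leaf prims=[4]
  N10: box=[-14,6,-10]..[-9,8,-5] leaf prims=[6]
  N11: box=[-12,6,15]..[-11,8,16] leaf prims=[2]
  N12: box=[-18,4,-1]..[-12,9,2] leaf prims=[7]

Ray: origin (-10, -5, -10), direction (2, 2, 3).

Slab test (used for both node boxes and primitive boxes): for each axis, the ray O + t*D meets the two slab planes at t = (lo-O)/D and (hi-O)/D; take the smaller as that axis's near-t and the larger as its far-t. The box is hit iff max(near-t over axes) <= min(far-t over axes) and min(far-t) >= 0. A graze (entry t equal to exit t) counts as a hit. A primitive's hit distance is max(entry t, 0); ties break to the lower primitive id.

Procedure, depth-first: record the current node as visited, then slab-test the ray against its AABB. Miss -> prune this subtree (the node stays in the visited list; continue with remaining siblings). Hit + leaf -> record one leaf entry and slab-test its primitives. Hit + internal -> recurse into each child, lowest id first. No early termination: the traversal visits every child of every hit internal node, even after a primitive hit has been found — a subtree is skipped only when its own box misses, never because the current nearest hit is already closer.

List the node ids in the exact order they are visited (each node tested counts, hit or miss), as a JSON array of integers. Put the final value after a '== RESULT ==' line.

Traverse from the root:
N0 x:[-9/2,27/2] y:[-4,7] z:[-2,26/3] -> hit [-2,7], descend [3, 4, 7, 8]
  N3 x:[-9/2,1/2] y:[-3/2,13/2] z:[-2,5/3] -> hit [-3/2,1/2], descend [5, 10]
    N5 x:[-9/2,-4] y:[-3/2,0] z:[-2,-2/3] -> miss, prune
    N10 x:[-2,1/2] y:[11/2,13/2] z:[0,5/3] -> miss, prune
  N4 x:[-1/2,21/2] y:[-4,5] z:[7/3,19/3] -> hit [7/3,5], descend [2, 6]
    N2 x:[-1/2,5/2] y:[2,5] z:[7/3,11/3] -> hit [7/3,5/2] leaf, test {P3@t=7/3}
    N6 x:[19/2,21/2] y:[-4,-3] z:[14/3,19/3] -> miss, prune
  N7 x:[-4,-1/2] y:[9/2,7] z:[3,26/3] -> miss, prune
  N8 x:[19/2,27/2] y:[-2,4] z:[-1/3,5/3] -> miss, prune

9 AABB tests over nodes [0, 3, 5, 10, 4, 2, 6, 7, 8]; 1 leaf entered; closest P3.

== RESULT ==
[0, 3, 5, 10, 4, 2, 6, 7, 8]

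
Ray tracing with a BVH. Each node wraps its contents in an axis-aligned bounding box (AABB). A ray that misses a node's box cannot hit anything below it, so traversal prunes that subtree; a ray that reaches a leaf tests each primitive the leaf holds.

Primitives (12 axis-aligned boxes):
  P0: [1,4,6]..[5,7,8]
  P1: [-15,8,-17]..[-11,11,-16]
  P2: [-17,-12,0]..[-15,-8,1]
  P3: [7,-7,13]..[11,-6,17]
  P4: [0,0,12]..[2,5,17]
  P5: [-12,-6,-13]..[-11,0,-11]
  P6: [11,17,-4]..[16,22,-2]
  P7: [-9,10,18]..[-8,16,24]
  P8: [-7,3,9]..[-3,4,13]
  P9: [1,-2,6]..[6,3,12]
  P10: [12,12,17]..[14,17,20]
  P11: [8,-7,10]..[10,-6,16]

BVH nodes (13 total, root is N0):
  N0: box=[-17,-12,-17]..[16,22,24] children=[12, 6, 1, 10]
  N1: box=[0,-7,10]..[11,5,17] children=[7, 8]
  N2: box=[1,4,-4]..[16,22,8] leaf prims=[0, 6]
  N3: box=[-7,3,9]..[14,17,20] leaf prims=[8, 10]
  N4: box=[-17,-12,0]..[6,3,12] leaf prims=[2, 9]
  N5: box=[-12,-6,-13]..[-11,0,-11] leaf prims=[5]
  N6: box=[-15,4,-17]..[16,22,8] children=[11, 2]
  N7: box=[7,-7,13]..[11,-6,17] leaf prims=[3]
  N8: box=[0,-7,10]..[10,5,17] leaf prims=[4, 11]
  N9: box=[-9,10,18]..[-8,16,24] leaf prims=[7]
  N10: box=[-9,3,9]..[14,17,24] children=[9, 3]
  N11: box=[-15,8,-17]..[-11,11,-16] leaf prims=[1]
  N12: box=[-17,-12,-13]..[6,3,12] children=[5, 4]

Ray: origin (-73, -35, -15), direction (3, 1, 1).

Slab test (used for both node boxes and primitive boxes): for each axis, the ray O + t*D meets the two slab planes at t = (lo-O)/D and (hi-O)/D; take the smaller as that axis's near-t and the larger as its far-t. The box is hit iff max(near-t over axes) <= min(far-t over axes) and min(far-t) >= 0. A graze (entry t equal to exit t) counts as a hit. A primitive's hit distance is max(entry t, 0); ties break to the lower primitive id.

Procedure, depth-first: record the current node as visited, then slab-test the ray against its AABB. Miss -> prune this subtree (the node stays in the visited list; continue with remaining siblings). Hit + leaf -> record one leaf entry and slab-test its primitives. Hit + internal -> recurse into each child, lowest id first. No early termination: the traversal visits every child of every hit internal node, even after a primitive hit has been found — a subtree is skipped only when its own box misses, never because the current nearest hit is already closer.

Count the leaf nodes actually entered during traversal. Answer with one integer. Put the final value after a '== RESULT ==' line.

Traverse from the root:
N0 x:[56/3,89/3] y:[23,57] z:[-2,39] -> hit [23,89/3], descend [1, 6, 10, 12]
  N1 x:[73/3,28] y:[28,40] z:[25,32] -> hit [28,28], descend [7, 8]
    N7 x:[80/3,28] y:[28,29] z:[28,32] -> hit [28,28] leaf, test {P3@t=28}
    N8 x:[73/3,83/3] y:[28,40] z:[25,32] -> miss, prune
  N6 x:[58/3,89/3] y:[39,57] z:[-2,23] -> miss, prune
  N10 x:[64/3,29] y:[38,52] z:[24,39] -> miss, prune
  N12 x:[56/3,79/3] y:[23,38] z:[2,27] -> hit [23,79/3], descend [4, 5]
    N4 x:[56/3,79/3] y:[23,38] z:[15,27] -> hit [23,79/3] leaf, test {P2(miss), P9(miss)}
    N5 x:[61/3,62/3] y:[29,35] z:[2,4] -> miss, prune

Summary -> nodes [0, 1, 7, 8, 6, 10, 12, 4, 5]; box-tests=9; leaf-entries=2; first=P3

== RESULT ==
2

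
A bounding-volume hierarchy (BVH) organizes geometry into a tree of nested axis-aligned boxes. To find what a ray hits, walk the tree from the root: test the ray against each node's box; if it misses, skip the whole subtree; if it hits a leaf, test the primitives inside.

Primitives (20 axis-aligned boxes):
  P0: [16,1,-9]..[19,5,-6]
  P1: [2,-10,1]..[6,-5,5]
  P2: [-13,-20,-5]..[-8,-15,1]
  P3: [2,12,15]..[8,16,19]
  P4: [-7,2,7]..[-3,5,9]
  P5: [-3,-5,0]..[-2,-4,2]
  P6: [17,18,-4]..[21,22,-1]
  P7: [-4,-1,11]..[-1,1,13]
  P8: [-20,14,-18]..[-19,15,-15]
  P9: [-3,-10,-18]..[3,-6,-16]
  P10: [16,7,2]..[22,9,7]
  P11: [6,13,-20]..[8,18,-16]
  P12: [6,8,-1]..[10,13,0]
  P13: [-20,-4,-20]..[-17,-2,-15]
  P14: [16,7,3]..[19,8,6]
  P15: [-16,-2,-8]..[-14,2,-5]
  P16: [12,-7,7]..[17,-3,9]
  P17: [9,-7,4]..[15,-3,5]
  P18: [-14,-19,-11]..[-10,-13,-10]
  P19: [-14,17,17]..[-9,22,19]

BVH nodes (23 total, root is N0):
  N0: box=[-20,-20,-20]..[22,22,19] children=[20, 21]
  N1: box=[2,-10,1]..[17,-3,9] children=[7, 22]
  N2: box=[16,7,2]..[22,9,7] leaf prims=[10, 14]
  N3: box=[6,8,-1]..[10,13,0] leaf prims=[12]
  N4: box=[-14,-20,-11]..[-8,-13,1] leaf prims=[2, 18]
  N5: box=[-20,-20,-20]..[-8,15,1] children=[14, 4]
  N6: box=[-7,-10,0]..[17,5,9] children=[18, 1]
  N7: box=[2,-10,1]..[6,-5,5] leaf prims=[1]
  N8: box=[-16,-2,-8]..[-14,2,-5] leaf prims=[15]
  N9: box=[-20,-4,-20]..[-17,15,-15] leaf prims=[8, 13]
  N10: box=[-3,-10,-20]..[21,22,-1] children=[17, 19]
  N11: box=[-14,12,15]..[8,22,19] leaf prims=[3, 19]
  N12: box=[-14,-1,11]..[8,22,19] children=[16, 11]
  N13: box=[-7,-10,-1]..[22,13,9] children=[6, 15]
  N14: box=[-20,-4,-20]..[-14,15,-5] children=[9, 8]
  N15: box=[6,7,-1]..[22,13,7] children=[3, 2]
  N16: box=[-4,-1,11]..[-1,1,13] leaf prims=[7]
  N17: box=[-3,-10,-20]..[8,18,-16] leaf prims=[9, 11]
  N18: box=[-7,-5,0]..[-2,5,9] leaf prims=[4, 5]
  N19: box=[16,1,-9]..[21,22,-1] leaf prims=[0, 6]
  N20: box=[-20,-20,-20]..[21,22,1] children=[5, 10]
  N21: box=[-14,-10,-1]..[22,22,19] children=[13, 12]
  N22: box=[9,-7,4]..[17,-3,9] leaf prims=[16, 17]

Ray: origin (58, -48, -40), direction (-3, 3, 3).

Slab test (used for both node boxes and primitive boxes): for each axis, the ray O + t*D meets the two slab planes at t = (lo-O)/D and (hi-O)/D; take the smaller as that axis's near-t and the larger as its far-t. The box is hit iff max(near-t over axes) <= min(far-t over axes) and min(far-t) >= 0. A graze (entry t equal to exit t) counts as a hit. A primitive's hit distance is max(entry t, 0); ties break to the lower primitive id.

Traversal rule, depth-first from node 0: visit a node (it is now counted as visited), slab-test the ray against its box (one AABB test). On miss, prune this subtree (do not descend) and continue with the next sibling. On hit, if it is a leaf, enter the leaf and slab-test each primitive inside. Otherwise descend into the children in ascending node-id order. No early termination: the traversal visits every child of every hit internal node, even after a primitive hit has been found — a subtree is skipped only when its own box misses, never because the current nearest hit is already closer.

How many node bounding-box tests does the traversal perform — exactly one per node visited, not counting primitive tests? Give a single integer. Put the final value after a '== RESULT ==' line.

Traverse from the root:
N0 x:[12,26] y:[28/3,70/3] z:[20/3,59/3] -> hit [12,59/3], descend [20, 21]
  N20 x:[37/3,26] y:[28/3,70/3] z:[20/3,41/3] -> hit [37/3,41/3], descend [5, 10]
    N5 x:[22,26] y:[28/3,21] z:[20/3,41/3] -> miss, prune
    N10 x:[37/3,61/3] y:[38/3,70/3] z:[20/3,13] -> hit [38/3,13], descend [17, 19]
      N17 x:[50/3,61/3] y:[38/3,22] z:[20/3,8] -> miss, prune
      N19 x:[37/3,14] y:[49/3,70/3] z:[31/3,13] -> miss, prune
  N21 x:[12,24] y:[38/3,70/3] z:[13,59/3] -> hit [13,59/3], descend [12, 13]
    N12 x:[50/3,24] y:[47/3,70/3] z:[17,59/3] -> hit [17,59/3], descend [11, 16]
      N11 x:[50/3,24] y:[20,70/3] z:[55/3,59/3] -> miss, prune
      N16 x:[59/3,62/3] y:[47/3,49/3] z:[17,53/3] -> miss, prune
    N13 x:[12,65/3] y:[38/3,61/3] z:[13,49/3] -> hit [13,49/3], descend [6, 15]
      N6 x:[41/3,65/3] y:[38/3,53/3] z:[40/3,49/3] -> hit [41/3,49/3], descend [1, 18]
        N1 x:[41/3,56/3] y:[38/3,15] z:[41/3,49/3] -> hit [41/3,15], descend [7, 22]
          N7 x:[52/3,56/3] y:[38/3,43/3] z:[41/3,15] -> miss, prune
          N22 x:[41/3,49/3] y:[41/3,15] z:[44/3,49/3] -> hit [44/3,15] leaf, test {P16(miss), P17@t=44/3}
        N18 x:[20,65/3] y:[43/3,53/3] z:[40/3,49/3] -> miss, prune
      N15 x:[12,52/3] y:[55/3,61/3] z:[13,47/3] -> miss, prune

Summary -> nodes [0, 20, 5, 10, 17, 19, 21, 12, 11, 16, 13, 6, 1, 7, 22, 18, 15]; box-tests=17; leaf-entries=1; first=P17

== RESULT ==
17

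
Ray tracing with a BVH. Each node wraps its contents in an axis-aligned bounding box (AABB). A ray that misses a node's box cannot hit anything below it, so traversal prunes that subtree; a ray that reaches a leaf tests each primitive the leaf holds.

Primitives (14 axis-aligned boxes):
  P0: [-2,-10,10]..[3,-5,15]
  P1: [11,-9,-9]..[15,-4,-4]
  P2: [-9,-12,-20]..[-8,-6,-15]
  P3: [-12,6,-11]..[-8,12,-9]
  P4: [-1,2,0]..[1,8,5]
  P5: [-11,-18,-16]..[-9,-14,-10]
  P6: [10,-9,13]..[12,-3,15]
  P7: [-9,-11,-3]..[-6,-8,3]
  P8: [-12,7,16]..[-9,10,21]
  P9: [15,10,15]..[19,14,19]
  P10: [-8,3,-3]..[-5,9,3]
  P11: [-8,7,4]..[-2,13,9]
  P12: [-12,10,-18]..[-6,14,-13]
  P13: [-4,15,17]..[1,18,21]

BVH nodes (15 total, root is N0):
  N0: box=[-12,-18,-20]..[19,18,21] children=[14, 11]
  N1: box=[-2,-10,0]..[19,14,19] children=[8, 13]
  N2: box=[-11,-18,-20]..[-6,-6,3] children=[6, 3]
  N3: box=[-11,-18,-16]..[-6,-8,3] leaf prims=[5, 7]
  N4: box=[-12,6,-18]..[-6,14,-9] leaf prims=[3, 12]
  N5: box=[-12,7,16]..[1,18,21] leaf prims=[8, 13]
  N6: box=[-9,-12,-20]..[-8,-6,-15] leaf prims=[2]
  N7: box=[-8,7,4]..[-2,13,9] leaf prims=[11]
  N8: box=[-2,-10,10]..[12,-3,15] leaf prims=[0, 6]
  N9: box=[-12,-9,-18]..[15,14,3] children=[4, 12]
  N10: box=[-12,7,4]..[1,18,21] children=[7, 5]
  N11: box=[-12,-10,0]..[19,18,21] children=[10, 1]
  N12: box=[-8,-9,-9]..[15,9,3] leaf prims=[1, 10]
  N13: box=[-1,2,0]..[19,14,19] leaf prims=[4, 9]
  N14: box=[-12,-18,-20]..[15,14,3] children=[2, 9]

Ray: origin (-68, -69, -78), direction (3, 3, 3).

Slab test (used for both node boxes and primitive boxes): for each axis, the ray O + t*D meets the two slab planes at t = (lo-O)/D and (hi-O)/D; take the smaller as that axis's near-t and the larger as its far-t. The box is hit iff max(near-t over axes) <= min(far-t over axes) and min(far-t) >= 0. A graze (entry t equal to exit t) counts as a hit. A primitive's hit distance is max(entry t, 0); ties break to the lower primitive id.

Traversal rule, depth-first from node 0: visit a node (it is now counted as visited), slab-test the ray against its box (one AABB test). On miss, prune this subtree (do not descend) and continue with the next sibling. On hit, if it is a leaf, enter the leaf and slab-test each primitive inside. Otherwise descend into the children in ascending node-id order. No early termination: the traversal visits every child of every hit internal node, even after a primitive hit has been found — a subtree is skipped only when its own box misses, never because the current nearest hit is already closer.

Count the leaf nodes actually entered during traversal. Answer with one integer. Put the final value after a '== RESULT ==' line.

Trace the traversal:
N0 x:[56/3,29] y:[17,29] z:[58/3,33] -> hit [58/3,29], descend [11, 14]
  N11 x:[56/3,29] y:[59/3,29] z:[26,33] -> hit [26,29], descend [1, 10]
    N1 x:[22,29] y:[59/3,83/3] z:[26,97/3] -> hit [26,83/3], descend [8, 13]
      N8 x:[22,80/3] y:[59/3,22] z:[88/3,31] -> miss, prune
      N13 x:[67/3,29] y:[71/3,83/3] z:[26,97/3] -> hit [26,83/3] leaf, test {P4(miss), P9(miss)}
    N10 x:[56/3,23] y:[76/3,29] z:[82/3,33] -> miss, prune
  N14 x:[56/3,83/3] y:[17,83/3] z:[58/3,27] -> hit [58/3,27], descend [2, 9]
    N2 x:[19,62/3] y:[17,21] z:[58/3,27] -> hit [58/3,62/3], descend [3, 6]
      N3 x:[19,62/3] y:[17,61/3] z:[62/3,27] -> miss, prune
      N6 x:[59/3,20] y:[19,21] z:[58/3,21] -> hit [59/3,20] leaf, test {P2@t=59/3}
    N9 x:[56/3,83/3] y:[20,83/3] z:[20,27] -> hit [20,27], descend [4, 12]
      N4 x:[56/3,62/3] y:[25,83/3] z:[20,23] -> miss, prune
      N12 x:[20,83/3] y:[20,26] z:[23,27] -> hit [23,26] leaf, test {P1(miss), P10(miss)}

13 AABB tests over nodes [0, 11, 1, 8, 13, 10, 14, 2, 3, 6, 9, 4, 12]; 3 leaves entered; closest P2.

== RESULT ==
3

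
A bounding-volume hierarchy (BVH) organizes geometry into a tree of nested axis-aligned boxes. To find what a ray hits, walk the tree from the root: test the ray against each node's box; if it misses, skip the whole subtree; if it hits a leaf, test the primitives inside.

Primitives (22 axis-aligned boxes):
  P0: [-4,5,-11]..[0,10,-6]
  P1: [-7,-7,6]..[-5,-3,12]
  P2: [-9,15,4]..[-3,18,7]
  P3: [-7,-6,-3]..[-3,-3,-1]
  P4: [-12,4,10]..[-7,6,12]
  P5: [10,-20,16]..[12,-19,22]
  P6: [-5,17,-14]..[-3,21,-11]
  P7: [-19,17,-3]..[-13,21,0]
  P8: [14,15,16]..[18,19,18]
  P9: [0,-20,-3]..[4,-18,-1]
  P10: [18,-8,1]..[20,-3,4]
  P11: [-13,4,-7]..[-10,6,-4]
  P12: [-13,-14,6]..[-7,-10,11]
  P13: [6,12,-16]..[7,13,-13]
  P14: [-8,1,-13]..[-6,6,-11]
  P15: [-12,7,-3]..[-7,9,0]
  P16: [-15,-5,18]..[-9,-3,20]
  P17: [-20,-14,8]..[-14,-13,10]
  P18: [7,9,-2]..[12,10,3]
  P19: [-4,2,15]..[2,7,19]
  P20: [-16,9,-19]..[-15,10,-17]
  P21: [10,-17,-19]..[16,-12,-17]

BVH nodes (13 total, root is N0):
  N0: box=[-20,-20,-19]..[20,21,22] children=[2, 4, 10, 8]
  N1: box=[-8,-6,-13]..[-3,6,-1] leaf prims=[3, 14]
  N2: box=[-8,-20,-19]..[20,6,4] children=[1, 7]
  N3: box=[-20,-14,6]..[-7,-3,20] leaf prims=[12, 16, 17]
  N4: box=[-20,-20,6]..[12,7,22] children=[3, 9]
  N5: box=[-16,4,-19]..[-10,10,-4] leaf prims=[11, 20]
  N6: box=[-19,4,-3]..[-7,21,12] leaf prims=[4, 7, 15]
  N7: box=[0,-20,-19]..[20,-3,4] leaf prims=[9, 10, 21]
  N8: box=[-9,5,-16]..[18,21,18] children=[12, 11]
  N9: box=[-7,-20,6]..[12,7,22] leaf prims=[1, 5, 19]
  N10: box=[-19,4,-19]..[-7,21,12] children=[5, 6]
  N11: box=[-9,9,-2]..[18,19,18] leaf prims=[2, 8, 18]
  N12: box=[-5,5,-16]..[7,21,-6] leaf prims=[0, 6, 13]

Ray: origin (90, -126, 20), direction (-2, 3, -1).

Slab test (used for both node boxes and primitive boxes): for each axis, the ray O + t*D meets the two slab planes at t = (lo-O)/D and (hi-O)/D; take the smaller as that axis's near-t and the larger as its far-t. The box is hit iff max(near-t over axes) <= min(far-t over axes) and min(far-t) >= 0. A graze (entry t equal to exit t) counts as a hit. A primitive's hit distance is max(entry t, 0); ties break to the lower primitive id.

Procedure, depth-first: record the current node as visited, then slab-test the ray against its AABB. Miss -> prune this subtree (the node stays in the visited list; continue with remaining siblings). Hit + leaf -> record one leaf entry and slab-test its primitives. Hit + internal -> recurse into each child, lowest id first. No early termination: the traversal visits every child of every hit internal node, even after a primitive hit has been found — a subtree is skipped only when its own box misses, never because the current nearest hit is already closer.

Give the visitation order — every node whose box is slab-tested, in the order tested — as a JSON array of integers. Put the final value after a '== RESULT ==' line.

Walk:
N0 x:[35,55] y:[106/3,49] z:[-2,39] -> hit [106/3,39], descend [2, 4, 8, 10]
  N2 x:[35,49] y:[106/3,44] z:[16,39] -> hit [106/3,39], descend [1, 7]
    N1 x:[93/2,49] y:[40,44] z:[21,33] -> miss, prune
    N7 x:[35,45] y:[106/3,41] z:[16,39] -> hit [106/3,39] leaf, test {P9(miss), P10(miss), P21@t=37}
  N4 x:[39,55] y:[106/3,133/3] z:[-2,14] -> miss, prune
  N8 x:[36,99/2] y:[131/3,49] z:[2,36] -> miss, prune
  N10 x:[97/2,109/2] y:[130/3,49] z:[8,39] -> miss, prune

7 AABB tests over nodes [0, 2, 1, 7, 4, 8, 10]; 1 leaf entered; closest P21.

== RESULT ==
[0, 2, 1, 7, 4, 8, 10]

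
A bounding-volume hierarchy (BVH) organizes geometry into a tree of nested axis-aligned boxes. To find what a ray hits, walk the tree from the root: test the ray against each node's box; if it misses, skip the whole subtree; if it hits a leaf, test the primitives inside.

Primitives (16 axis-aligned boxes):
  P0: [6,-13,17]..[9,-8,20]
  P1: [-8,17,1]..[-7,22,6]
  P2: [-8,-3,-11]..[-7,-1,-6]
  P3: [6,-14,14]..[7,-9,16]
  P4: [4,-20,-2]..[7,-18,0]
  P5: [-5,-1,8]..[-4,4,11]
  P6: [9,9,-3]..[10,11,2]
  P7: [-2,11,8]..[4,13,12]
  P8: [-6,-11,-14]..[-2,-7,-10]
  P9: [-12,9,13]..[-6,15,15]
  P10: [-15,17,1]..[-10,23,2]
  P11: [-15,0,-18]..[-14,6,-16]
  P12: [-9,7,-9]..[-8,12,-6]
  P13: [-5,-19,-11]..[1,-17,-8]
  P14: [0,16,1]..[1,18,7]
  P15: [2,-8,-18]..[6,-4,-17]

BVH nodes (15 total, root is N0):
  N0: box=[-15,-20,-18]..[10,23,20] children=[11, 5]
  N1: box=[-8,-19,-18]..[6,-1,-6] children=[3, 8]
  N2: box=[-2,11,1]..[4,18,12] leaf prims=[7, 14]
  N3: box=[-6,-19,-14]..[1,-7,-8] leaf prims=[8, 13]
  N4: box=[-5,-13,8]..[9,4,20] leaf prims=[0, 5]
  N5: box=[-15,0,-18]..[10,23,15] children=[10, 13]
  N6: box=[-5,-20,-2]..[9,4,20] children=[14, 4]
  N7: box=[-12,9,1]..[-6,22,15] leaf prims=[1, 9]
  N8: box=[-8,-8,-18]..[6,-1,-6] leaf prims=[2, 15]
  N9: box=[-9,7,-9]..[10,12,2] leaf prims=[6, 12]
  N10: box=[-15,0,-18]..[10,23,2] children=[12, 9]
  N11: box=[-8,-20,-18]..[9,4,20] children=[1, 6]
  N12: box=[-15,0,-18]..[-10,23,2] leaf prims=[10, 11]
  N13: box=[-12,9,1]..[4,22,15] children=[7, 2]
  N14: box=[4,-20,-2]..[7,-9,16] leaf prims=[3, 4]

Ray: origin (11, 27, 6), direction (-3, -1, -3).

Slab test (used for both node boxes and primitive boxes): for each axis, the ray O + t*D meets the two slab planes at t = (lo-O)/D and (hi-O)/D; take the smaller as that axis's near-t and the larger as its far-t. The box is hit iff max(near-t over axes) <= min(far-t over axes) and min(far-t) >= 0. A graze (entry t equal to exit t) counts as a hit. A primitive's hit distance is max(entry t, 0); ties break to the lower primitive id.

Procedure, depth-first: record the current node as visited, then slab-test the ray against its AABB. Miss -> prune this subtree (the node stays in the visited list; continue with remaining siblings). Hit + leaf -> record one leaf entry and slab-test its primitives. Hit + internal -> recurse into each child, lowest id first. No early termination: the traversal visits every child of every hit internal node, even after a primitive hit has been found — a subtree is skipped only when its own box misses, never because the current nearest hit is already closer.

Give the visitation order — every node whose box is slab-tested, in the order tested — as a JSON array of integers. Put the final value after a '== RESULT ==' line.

Walk:
N0 x:[1/3,26/3] y:[4,47] z:[-14/3,8] -> hit [4,8], descend [5, 11]
  N5 x:[1/3,26/3] y:[4,27] z:[-3,8] -> hit [4,8], descend [10, 13]
    N10 x:[1/3,26/3] y:[4,27] z:[4/3,8] -> hit [4,8], descend [9, 12]
      N9 x:[1/3,20/3] y:[15,20] z:[4/3,5] -> miss, prune
      N12 x:[7,26/3] y:[4,27] z:[4/3,8] -> hit [7,8] leaf, test {P10(miss), P11(miss)}
    N13 x:[7/3,23/3] y:[5,18] z:[-3,5/3] -> miss, prune
  N11 x:[2/3,19/3] y:[23,47] z:[-14/3,8] -> miss, prune

7 AABB tests over nodes [0, 5, 10, 9, 12, 13, 11]; 1 leaf entered; closest miss.

== RESULT ==
[0, 5, 10, 9, 12, 13, 11]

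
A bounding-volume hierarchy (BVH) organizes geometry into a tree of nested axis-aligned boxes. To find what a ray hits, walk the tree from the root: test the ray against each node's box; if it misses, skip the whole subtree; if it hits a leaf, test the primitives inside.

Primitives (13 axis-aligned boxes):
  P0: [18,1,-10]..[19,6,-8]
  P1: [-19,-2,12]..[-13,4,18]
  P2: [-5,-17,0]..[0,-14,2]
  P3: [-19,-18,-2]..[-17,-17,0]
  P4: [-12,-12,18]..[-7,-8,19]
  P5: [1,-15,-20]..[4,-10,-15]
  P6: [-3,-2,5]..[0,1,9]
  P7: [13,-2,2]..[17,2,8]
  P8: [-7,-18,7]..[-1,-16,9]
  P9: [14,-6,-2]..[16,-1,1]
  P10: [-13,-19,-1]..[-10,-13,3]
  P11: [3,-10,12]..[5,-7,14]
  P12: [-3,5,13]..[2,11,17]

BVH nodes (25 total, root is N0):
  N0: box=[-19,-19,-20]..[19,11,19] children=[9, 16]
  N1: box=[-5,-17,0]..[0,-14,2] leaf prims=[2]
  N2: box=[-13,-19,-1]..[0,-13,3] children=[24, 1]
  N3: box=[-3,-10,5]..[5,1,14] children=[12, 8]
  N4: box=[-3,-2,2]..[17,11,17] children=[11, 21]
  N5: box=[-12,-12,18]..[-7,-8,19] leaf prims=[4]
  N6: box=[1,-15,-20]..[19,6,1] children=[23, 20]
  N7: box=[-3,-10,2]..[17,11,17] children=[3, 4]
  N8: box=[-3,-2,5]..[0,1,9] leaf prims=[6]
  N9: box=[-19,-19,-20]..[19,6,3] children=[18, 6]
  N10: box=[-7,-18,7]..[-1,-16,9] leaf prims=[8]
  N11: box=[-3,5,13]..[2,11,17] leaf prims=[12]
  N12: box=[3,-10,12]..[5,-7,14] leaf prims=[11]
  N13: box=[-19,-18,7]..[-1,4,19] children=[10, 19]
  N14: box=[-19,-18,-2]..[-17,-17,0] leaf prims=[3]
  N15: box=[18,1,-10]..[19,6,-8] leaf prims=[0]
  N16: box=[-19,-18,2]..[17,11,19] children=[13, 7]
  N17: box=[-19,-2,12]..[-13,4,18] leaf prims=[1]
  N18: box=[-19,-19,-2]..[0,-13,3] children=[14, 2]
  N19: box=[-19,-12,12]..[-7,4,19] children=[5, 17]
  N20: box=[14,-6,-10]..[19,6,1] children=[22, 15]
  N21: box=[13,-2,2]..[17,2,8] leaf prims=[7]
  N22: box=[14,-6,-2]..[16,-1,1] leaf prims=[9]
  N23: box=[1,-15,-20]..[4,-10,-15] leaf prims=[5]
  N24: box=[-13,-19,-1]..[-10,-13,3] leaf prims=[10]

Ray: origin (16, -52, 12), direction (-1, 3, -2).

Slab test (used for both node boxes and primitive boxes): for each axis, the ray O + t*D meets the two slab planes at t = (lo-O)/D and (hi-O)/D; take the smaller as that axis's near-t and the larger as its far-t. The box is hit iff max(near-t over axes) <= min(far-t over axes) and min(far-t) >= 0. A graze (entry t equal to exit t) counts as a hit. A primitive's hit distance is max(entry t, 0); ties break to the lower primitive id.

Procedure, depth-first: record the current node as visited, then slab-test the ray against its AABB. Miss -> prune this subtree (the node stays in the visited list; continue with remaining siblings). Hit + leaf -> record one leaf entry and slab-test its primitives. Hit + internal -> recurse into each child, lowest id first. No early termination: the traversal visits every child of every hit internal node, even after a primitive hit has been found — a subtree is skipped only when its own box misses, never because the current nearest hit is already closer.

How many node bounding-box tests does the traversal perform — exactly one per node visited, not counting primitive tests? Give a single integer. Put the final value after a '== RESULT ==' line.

Walk:
N0 x:[-3,35] y:[11,21] z:[-7/2,16] -> hit [11,16], descend [9, 16]
  N9 x:[-3,35] y:[11,58/3] z:[9/2,16] -> hit [11,16], descend [6, 18]
    N6 x:[-3,15] y:[37/3,58/3] z:[11/2,16] -> hit [37/3,15], descend [20, 23]
      N20 x:[-3,2] y:[46/3,58/3] z:[11/2,11] -> miss, prune
      N23 x:[12,15] y:[37/3,14] z:[27/2,16] -> hit [27/2,14] leaf, test {P5@t=27/2}
    N18 x:[16,35] y:[11,13] z:[9/2,7] -> miss, prune
  N16 x:[-1,35] y:[34/3,21] z:[-7/2,5] -> miss, prune

Summary -> nodes [0, 9, 6, 20, 23, 18, 16]; box-tests=7; leaf-entries=1; first=P5

== RESULT ==
7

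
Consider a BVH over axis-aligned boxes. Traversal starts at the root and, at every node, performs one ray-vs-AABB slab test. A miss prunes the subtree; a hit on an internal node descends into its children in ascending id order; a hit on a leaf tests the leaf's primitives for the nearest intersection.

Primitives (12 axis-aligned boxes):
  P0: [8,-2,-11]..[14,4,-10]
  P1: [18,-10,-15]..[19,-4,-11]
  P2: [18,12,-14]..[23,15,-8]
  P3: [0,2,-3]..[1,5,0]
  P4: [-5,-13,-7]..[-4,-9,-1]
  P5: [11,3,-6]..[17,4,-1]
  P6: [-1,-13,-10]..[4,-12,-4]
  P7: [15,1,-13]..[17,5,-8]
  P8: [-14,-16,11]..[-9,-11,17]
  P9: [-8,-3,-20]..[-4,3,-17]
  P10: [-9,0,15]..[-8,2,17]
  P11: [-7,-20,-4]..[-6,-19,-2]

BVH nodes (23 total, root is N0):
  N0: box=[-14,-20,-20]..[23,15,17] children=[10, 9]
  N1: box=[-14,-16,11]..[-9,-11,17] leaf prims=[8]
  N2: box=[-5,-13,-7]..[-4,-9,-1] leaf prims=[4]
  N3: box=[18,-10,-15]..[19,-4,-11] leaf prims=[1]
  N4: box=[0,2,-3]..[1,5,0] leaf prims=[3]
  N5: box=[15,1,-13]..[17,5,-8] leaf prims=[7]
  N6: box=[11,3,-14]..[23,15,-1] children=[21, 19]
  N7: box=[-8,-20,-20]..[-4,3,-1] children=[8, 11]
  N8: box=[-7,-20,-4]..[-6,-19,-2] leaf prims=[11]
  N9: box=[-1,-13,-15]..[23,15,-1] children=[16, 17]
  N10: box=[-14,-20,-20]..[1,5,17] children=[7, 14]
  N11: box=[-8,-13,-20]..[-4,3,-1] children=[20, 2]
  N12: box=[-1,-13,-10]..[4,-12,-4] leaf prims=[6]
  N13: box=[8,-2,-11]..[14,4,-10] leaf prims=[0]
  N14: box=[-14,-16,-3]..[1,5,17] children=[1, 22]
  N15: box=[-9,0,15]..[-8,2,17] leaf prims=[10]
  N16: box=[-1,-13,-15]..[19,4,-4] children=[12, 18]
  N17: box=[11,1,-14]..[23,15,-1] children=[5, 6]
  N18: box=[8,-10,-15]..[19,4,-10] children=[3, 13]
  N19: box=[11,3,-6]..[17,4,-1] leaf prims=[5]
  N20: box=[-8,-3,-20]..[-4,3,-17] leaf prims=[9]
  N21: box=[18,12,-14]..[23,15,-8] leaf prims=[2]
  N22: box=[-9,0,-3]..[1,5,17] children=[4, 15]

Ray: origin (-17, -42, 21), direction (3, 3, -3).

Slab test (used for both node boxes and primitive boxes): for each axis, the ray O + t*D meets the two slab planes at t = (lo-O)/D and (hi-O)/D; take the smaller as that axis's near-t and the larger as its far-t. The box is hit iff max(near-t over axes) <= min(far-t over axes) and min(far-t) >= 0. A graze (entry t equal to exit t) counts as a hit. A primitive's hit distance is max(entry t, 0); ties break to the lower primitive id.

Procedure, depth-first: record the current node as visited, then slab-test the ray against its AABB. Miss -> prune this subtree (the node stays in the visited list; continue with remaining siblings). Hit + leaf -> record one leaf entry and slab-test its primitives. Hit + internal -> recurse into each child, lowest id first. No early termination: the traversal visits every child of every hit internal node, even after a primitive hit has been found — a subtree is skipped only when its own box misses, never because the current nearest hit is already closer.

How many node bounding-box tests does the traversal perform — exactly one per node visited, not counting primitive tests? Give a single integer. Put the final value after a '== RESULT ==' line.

Traverse from the root:
N0 x:[1,40/3] y:[22/3,19] z:[4/3,41/3] -> hit [22/3,40/3], descend [9, 10]
  N9 x:[16/3,40/3] y:[29/3,19] z:[22/3,12] -> hit [29/3,12], descend [16, 17]
    N16 x:[16/3,12] y:[29/3,46/3] z:[25/3,12] -> hit [29/3,12], descend [12, 18]
      N12 x:[16/3,7] y:[29/3,10] z:[25/3,31/3] -> miss, prune
      N18 x:[25/3,12] y:[32/3,46/3] z:[31/3,12] -> hit [32/3,12], descend [3, 13]
        N3 x:[35/3,12] y:[32/3,38/3] z:[32/3,12] -> hit [35/3,12] leaf, test {P1@t=35/3}
        N13 x:[25/3,31/3] y:[40/3,46/3] z:[31/3,32/3] -> miss, prune
    N17 x:[28/3,40/3] y:[43/3,19] z:[22/3,35/3] -> miss, prune
  N10 x:[1,6] y:[22/3,47/3] z:[4/3,41/3] -> miss, prune

9 AABB tests over nodes [0, 9, 16, 12, 18, 3, 13, 17, 10]; 1 leaf entered; closest P1.

== RESULT ==
9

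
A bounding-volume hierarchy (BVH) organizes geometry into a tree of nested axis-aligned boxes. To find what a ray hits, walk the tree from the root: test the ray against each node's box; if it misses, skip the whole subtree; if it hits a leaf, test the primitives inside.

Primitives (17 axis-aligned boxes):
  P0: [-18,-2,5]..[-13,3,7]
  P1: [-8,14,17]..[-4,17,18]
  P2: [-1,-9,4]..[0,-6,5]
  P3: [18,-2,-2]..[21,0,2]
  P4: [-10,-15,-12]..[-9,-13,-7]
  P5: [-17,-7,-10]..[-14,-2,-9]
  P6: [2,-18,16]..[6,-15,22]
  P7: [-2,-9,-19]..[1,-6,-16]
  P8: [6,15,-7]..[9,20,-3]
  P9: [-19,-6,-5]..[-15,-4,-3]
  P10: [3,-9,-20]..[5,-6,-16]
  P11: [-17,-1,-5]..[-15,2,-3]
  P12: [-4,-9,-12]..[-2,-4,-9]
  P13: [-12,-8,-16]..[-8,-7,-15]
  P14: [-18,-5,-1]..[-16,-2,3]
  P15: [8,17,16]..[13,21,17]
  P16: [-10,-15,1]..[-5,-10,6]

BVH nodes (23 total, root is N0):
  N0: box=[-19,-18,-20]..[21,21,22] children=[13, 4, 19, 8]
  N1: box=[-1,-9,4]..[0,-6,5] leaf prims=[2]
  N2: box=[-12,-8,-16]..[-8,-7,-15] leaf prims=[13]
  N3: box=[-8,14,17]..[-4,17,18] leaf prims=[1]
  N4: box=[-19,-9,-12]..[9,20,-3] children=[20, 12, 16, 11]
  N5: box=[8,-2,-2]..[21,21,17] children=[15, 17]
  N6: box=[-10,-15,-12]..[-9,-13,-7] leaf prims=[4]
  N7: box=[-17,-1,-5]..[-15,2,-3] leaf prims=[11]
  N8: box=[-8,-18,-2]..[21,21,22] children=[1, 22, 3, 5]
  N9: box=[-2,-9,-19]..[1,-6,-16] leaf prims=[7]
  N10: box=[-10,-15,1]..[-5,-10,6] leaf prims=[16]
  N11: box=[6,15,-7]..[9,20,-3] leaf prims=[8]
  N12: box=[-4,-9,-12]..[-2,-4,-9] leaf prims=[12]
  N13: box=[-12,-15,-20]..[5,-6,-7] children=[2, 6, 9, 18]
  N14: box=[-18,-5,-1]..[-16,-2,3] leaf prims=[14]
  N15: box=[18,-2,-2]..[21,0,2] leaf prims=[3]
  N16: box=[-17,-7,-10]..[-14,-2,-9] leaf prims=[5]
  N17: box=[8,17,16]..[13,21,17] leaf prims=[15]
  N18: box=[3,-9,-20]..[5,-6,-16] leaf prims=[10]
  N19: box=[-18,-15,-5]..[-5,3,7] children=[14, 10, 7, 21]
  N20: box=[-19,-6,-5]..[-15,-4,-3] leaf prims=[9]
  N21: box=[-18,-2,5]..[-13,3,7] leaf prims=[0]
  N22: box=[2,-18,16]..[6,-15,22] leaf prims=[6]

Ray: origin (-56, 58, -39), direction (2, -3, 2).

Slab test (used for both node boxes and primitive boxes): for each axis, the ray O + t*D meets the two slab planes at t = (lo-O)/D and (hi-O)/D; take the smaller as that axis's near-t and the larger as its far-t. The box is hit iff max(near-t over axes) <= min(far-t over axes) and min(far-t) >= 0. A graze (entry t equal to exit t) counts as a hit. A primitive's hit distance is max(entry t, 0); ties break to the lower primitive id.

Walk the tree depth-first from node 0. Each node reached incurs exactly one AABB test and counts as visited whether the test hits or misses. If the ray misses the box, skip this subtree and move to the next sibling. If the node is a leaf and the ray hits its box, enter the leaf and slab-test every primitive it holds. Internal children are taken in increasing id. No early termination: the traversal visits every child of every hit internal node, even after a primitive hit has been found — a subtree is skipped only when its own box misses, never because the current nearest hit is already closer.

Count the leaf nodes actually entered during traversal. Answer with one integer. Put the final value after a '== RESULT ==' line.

Walk:
N0 x:[37/2,77/2] y:[37/3,76/3] z:[19/2,61/2] -> hit [37/2,76/3], descend [4, 8, 13, 19]
  N4 x:[37/2,65/2] y:[38/3,67/3] z:[27/2,18] -> miss, prune
  N8 x:[24,77/2] y:[37/3,76/3] z:[37/2,61/2] -> hit [24,76/3], descend [1, 3, 5, 22]
    N1 x:[55/2,28] y:[64/3,67/3] z:[43/2,22] -> miss, prune
    N3 x:[24,26] y:[41/3,44/3] z:[28,57/2] -> miss, prune
    N5 x:[32,77/2] y:[37/3,20] z:[37/2,28] -> miss, prune
    N22 x:[29,31] y:[73/3,76/3] z:[55/2,61/2] -> miss, prune
  N13 x:[22,61/2] y:[64/3,73/3] z:[19/2,16] -> miss, prune
  N19 x:[19,51/2] y:[55/3,73/3] z:[17,23] -> hit [19,23], descend [7, 10, 14, 21]
    N7 x:[39/2,41/2] y:[56/3,59/3] z:[17,18] -> miss, prune
    N10 x:[23,51/2] y:[68/3,73/3] z:[20,45/2] -> miss, prune
    N14 x:[19,20] y:[20,21] z:[19,21] -> hit [20,20] leaf, test {P14@t=20}
    N21 x:[19,43/2] y:[55/3,20] z:[22,23] -> miss, prune

order=[0, 4, 8, 1, 3, 5, 22, 13, 19, 7, 10, 14, 21]  |boxes|=13  |leaves|=1  hit=P14

== RESULT ==
1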